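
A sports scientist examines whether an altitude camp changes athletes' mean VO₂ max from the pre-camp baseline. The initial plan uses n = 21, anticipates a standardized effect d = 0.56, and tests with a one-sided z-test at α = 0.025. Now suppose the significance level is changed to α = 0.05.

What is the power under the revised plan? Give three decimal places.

δ = d·√n = 0.56 × √21 = 2.5662 (unchanged). New critical value: z_{0.05} = 1.645.
Revised power = Φ(δ − 1.645) = Φ(0.921) = 0.8216.

Power ≈ 0.822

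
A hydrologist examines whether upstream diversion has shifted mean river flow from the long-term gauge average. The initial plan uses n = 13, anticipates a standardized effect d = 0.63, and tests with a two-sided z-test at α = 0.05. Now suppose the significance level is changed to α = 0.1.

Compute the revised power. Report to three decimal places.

Power ≈ 0.735

δ = d·√n = 0.63 × √13 = 2.2715 (unchanged). New critical value: z_{0.05} = 1.645.
Revised power = Φ(δ − 1.645) + Φ(−δ − 1.645) = Φ(0.627) + Φ(-3.916) = 0.7346 + 0.0000 = 0.7346.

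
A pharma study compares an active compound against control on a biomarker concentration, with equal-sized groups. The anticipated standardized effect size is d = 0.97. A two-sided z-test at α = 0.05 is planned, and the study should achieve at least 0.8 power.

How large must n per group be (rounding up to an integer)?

n = 17 per group

Set Φ(δ − 1.960) = 0.8; then δ − 1.960 = Φ⁻¹(0.8) = 0.842, giving δ = 2.802.
(For δ > 0 the lower-tail rejection region contributes negligibly to power, so the one-term inversion is standard.)
δ = d·√(n/2) ⇒ n = 2(δ/d)² = 2 × (2.802 / 0.97)² = 16.68.
Round up to the next whole unit.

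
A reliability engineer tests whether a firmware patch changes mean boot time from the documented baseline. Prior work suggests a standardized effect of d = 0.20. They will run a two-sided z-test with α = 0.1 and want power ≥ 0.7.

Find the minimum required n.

Set Φ(δ − 1.645) = 0.7; then δ − 1.645 = Φ⁻¹(0.7) = 0.524, giving δ = 2.169.
(Ignoring the negligible lower-tail rejection probability gives the usual closed-form inversion.)
δ = d·√n ⇒ n = (δ/d)² = (2.169 / 0.20)² = 117.64.
Rounding up, n = 118.

n = 118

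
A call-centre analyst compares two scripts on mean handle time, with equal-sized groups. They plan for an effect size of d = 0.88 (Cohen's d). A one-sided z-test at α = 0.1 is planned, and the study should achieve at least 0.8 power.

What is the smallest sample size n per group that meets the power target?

n = 12 per group

For power 0.8 need Φ(δ − z_{0.1}) = 0.8, so δ = z_{0.1} + z_{0.20} = 1.282 + 0.842 = 2.123.
δ = d·√(n/2) ⇒ n = 2(δ/d)² = 2 × (2.123 / 0.88)² = 11.64.
Round up to the next whole unit.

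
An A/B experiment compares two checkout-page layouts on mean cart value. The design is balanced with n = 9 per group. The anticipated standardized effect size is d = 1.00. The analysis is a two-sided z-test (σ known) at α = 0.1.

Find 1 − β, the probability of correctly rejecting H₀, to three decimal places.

Noncentrality parameter: δ = d·√(n/2) = 1.00 × √(9/2) = 2.1213
Critical value for a two-sided test at α = 0.1: z_{α/2} = 1.645.
Power = Φ(δ − 1.645) + Φ(−δ − 1.645) = Φ(0.476) + Φ(-3.766) = 0.6831 + 0.0001 = 0.6832.

Power ≈ 0.683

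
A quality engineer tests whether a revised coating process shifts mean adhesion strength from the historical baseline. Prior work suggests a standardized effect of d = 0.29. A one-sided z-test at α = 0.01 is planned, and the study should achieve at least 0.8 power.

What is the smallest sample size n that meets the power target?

For power 0.8 need Φ(δ − z_{0.01}) = 0.8, so δ = z_{0.01} + z_{0.20} = 2.326 + 0.842 = 3.168.
δ = d·√n ⇒ n = (δ/d)² = (3.168 / 0.29)² = 119.33.
Round up to the next whole unit.

n = 120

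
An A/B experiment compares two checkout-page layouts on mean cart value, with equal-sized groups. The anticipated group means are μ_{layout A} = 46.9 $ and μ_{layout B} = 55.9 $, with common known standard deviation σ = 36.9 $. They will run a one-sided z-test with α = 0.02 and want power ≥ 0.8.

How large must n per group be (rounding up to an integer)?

Standardized effect: d = |μ_{layout A} − μ_{layout B}| / σ = |46.9 − 55.9| / 36.9 = 0.2439
Set Φ(δ − 2.054) = 0.8; then δ − 2.054 = Φ⁻¹(0.8) = 0.842, giving δ = 2.895.
δ = d·√(n/2) ⇒ n = 2(δ/d)² = 2 × (2.895 / 0.2439)² = 281.84.
Round up to the next whole unit.

n = 282 per group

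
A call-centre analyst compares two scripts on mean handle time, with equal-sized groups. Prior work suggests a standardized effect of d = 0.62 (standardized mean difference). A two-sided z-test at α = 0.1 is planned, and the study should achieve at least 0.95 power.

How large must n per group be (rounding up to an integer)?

Set Φ(δ − 1.645) = 0.95; then δ − 1.645 = Φ⁻¹(0.95) = 1.645, giving δ = 3.290.
(The Φ(−δ − z_{α/2}) term is vanishingly small for δ > 0 and is dropped in the standard sample-size formula.)
δ = d·√(n/2) ⇒ n = 2(δ/d)² = 2 × (3.290 / 0.62)² = 56.31.
Round up to the next whole unit.

n = 57 per group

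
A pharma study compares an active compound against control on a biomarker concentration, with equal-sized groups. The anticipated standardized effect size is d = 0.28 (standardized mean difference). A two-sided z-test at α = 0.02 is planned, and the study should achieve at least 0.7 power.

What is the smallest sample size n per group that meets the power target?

n = 208 per group

For power 0.7 need Φ(δ − z_{0.01}) = 0.7, so δ = z_{0.01} + z_{0.30} = 2.326 + 0.524 = 2.851.
(Ignoring the negligible lower-tail rejection probability gives the usual closed-form inversion.)
δ = d·√(n/2) ⇒ n = 2(δ/d)² = 2 × (2.851 / 0.28)² = 207.32.
Round up to the next whole unit.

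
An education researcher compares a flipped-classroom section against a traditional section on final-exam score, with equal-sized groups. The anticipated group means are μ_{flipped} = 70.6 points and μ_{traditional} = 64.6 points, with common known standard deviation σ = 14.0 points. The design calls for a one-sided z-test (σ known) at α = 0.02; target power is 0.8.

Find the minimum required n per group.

n = 92 per group

Standardized effect: d = |μ_{flipped} − μ_{traditional}| / σ = |70.6 − 64.6| / 14.0 = 0.4286
Set Φ(δ − 2.054) = 0.8; then δ − 2.054 = Φ⁻¹(0.8) = 0.842, giving δ = 2.895.
δ = d·√(n/2) ⇒ n = 2(δ/d)² = 2 × (2.895 / 0.4286)² = 91.28.
Round up to the next whole unit.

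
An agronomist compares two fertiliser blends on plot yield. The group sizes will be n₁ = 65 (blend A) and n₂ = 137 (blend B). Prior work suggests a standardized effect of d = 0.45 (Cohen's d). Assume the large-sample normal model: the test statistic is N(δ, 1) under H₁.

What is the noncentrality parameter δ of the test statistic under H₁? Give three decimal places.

δ ≈ 2.988

δ = d / √(1/n₁ + 1/n₂) = 0.45 / √(1/65 + 1/137) = 2.9878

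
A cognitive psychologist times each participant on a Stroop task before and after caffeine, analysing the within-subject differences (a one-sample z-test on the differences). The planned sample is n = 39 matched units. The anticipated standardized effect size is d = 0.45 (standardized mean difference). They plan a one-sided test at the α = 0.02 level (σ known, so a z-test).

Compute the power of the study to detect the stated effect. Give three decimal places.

Noncentrality parameter: δ = d·√n = 0.45 × √39 = 2.8102
One-sided α = 0.02 → critical value z_{0.02} = 2.054.
Power = Φ(δ − 2.054) = Φ(0.757) = 0.7753.

Power ≈ 0.775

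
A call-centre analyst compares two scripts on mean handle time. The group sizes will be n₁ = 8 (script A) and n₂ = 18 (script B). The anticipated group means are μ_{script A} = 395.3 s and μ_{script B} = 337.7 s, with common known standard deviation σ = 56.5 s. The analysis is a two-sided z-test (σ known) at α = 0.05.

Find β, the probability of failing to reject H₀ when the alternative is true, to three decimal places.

β ≈ 0.330

Standardized effect: d = |μ_{script A} − μ_{script B}| / σ = |395.3 − 337.7| / 56.5 = 1.0195
Noncentrality parameter: δ = d / √(1/n₁ + 1/n₂) = 1.0195 / √(1/8 + 1/18) = 2.3992
Two-sided α = 0.05 → critical value z_{0.025} = 1.960.
Power = Φ(δ − 1.960) + Φ(−δ − 1.960) = Φ(0.439) + Φ(-4.359) = 0.6698 + 0.0000 = 0.6698.
Type II error: β = 1 − power = 1 − 0.6698 = 0.3302.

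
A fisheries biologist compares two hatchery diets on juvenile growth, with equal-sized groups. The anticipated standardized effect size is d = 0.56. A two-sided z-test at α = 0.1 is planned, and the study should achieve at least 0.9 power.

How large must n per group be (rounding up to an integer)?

Set Φ(δ − 1.645) = 0.9; then δ − 1.645 = Φ⁻¹(0.9) = 1.282, giving δ = 2.926.
(Ignoring the negligible lower-tail rejection probability gives the usual closed-form inversion.)
δ = d·√(n/2) ⇒ n = 2(δ/d)² = 2 × (2.926 / 0.56)² = 54.62.
Round up to the next whole unit.

n = 55 per group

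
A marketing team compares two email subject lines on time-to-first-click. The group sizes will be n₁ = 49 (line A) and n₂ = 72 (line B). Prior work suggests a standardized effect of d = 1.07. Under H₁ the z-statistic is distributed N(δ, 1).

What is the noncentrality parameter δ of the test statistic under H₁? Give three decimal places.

δ ≈ 5.778

δ = d / √(1/n₁ + 1/n₂) = 1.07 / √(1/49 + 1/72) = 5.7777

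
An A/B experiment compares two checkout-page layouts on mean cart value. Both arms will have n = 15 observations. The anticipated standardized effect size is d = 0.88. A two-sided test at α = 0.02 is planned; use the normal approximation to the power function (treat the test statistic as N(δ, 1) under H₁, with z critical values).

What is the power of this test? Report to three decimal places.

Noncentrality parameter: δ = d·√(n/2) = 0.88 × √(15/2) = 2.4100
Critical value for a two-sided test at α = 0.02: z_{α/2} = 2.326.
Power = Φ(δ − 2.326) + Φ(−δ − 2.326) = Φ(0.084) + Φ(-4.736) = 0.5333 + 0.0000 = 0.5333.

Power ≈ 0.533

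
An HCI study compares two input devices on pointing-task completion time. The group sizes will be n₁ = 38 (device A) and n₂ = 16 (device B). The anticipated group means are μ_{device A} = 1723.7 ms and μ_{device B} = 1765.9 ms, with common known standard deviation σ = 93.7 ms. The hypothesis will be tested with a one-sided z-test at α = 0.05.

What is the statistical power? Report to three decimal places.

Power ≈ 0.447

Standardized effect: d = |μ_{device A} − μ_{device B}| / σ = |1723.7 − 1765.9| / 93.7 = 0.4504
Noncentrality parameter: λ = d / √(1/n₁ + 1/n₂) = 0.4504 / √(1/38 + 1/16) = 1.5112
Critical value for a one-sided test at α = 0.05: z_α = 1.645.
Power = P(Z > 1.645 − λ) = Φ(-0.134) = 0.4468.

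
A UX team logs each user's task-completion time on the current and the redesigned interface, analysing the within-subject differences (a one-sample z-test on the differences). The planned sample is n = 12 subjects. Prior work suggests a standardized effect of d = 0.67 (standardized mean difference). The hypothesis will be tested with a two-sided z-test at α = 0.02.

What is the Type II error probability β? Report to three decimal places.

Noncentrality parameter: δ = d·√n = 0.67 × √12 = 2.3209
Two-sided α = 0.02 → critical value z_{0.01} = 2.326.
Power = Φ(δ − 2.326) + Φ(−δ − 2.326) = Φ(-0.005) + Φ(-4.647) = 0.4978 + 0.0000 = 0.4978.
Type II error: β = 1 − power = 1 − 0.4978 = 0.5022.

β ≈ 0.502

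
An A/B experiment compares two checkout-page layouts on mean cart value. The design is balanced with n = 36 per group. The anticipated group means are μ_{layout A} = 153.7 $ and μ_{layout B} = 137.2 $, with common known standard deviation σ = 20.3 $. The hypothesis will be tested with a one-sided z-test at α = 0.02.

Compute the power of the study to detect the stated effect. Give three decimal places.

Standardized effect: d = |μ_{layout A} − μ_{layout B}| / σ = |153.7 − 137.2| / 20.3 = 0.8128
Noncentrality parameter: δ = d·√(n/2) = 0.8128 × √(36/2) = 3.4485
One-sided α = 0.02 → critical value z_{0.02} = 2.054.
Power = P(Z > 2.054 − δ) = Φ(1.395) = 0.9184.

Power ≈ 0.918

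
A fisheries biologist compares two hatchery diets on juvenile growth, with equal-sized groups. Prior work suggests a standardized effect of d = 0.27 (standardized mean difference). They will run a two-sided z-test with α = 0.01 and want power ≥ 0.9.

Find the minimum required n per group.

n = 409 per group

Set Φ(δ − 2.576) = 0.9; then δ − 2.576 = Φ⁻¹(0.9) = 1.282, giving δ = 3.857.
(For δ > 0 the lower-tail rejection region contributes negligibly to power, so the one-term inversion is standard.)
δ = d·√(n/2) ⇒ n = 2(δ/d)² = 2 × (3.857 / 0.27)² = 408.21.
Rounding up, n = 409 per group.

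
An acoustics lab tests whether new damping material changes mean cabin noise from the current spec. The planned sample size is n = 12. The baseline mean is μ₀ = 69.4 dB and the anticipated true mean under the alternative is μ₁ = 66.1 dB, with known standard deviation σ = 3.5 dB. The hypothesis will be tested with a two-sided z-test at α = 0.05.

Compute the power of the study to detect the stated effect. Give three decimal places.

Standardized effect: d = |μ₁ − μ₀| / σ = |66.1 − 69.4| / 3.5 = 0.9429
Noncentrality parameter: δ = d·√n = 0.9429 × √12 = 3.2662
Two-sided α = 0.05 → critical value z_{0.025} = 1.960.
Power = Φ(δ − 1.960) + Φ(−δ − 1.960) = Φ(1.306) + Φ(-5.226) = 0.9043 + 0.0000 = 0.9043.

Power ≈ 0.904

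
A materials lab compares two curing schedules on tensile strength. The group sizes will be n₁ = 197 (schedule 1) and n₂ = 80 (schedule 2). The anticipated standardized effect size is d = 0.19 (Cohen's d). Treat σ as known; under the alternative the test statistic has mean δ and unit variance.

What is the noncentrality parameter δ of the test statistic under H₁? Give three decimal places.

δ = d / √(1/n₁ + 1/n₂) = 0.19 / √(1/197 + 1/80) = 1.4332

δ ≈ 1.433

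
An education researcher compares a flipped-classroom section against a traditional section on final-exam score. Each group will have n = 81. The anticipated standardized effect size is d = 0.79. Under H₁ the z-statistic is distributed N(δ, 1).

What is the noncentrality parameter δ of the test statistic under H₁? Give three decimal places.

δ ≈ 5.028

δ = d·√(n/2) = 0.79 × √(81/2) = 5.0275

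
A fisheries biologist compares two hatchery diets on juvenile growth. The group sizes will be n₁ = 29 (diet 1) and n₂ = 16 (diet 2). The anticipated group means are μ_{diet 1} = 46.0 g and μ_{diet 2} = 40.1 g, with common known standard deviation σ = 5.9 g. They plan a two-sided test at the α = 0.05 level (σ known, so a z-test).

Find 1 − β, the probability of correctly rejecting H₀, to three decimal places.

Standardized effect: d = |μ_{diet 1} − μ_{diet 2}| / σ = |46.0 − 40.1| / 5.9 = 1.0000
Noncentrality parameter: λ = d / √(1/n₁ + 1/n₂) = 1.0000 / √(1/29 + 1/16) = 3.2111
Two-sided α = 0.05 → critical value z_{0.025} = 1.960.
Power = Φ(λ − 1.960) + Φ(−λ − 1.960) = Φ(1.251) + Φ(-5.171) = 0.8946 + 0.0000 = 0.8946.

Power ≈ 0.895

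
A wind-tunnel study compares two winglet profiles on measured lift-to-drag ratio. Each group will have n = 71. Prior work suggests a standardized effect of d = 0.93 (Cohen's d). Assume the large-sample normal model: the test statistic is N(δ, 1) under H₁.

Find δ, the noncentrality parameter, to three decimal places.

δ = d·√(n/2) = 0.93 × √(71/2) = 5.5411

δ ≈ 5.541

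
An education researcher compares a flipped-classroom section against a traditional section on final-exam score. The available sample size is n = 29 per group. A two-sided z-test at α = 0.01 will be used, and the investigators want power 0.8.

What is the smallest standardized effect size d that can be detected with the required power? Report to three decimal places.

d ≈ 0.897

Need Φ(δ − 2.576) = 0.8, so δ = 2.576 + 0.842 = 3.417.
(The second rejection-region term Φ(−δ − z_{α/2}) is negligible and dropped.)
δ = d·√(n/2) ⇒ d = δ/√(n/2) = 3.417/√(29/2) = 0.8975.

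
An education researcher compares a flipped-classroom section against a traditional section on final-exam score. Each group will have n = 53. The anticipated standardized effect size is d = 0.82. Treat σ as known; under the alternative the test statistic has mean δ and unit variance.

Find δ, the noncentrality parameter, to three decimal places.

δ = d·√(n/2) = 0.82 × √(53/2) = 4.2212

δ ≈ 4.221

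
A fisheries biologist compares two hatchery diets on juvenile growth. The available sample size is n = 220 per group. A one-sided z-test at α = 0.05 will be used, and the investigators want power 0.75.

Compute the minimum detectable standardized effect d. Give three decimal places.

Need Φ(δ − 1.645) = 0.75, so δ = 1.645 + 0.674 = 2.319.
δ = d·√(n/2) ⇒ d = δ/√(n/2) = 2.319/√(220/2) = 0.2211.

d ≈ 0.221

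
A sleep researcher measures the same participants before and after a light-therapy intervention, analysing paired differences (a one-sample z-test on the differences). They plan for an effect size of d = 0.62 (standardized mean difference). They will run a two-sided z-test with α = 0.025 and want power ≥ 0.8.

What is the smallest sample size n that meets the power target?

n = 25

For power 0.8 need Φ(δ − z_{0.0125}) = 0.8, so δ = z_{0.0125} + z_{0.20} = 2.241 + 0.842 = 3.083.
(For δ > 0 the lower-tail rejection region contributes negligibly to power, so the one-term inversion is standard.)
δ = d·√n ⇒ n = (δ/d)² = (3.083 / 0.62)² = 24.73.
Rounding up, n = 25.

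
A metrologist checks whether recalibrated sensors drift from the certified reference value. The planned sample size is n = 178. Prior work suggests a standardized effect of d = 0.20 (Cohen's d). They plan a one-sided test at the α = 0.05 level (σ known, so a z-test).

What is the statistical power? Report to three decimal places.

Power ≈ 0.847

Noncentrality parameter: δ = d·√n = 0.20 × √178 = 2.6683
One-sided α = 0.05 → critical value z_{0.05} = 1.645.
Power = P(Z > 1.645 − δ) = Φ(1.023) = 0.8470.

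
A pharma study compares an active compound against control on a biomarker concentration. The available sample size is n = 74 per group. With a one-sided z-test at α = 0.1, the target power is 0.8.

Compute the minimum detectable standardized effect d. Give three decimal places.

d ≈ 0.349

Required noncentrality: δ = z_{0.1} + z_{0.20} = 1.282 + 0.842 = 2.123.
δ = d·√(n/2) ⇒ d = δ/√(n/2) = 2.123/√(74/2) = 0.3490.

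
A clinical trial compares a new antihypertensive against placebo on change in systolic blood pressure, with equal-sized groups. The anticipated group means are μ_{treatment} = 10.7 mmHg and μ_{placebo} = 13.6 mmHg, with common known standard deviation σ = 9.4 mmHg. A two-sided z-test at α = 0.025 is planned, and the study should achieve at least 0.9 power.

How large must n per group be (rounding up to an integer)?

Standardized effect: d = |μ_{treatment} − μ_{placebo}| / σ = |10.7 − 13.6| / 9.4 = 0.3085
Set Φ(δ − 2.241) = 0.9; then δ − 2.241 = Φ⁻¹(0.9) = 1.282, giving δ = 3.523.
(For δ > 0 the lower-tail rejection region contributes negligibly to power, so the one-term inversion is standard.)
δ = d·√(n/2) ⇒ n = 2(δ/d)² = 2 × (3.523 / 0.3085)² = 260.80.
Rounding up, n = 261 per group.

n = 261 per group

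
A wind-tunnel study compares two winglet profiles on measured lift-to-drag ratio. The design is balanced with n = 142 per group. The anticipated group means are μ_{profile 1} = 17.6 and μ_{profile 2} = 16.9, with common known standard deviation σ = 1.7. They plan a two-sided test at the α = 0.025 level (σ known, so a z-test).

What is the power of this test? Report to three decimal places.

Standardized effect: d = |μ_{profile 1} − μ_{profile 2}| / σ = |17.6 − 16.9| / 1.7 = 0.4118
Noncentrality parameter: δ = d·√(n/2) = 0.4118 × √(142/2) = 3.4696
Two-sided α = 0.025 → critical value z_{0.0125} = 2.241.
Power = Φ(δ − 2.241) + Φ(−δ − 2.241) = Φ(1.228) + Φ(-5.711) = 0.8903 + 0.0000 = 0.8903.

Power ≈ 0.890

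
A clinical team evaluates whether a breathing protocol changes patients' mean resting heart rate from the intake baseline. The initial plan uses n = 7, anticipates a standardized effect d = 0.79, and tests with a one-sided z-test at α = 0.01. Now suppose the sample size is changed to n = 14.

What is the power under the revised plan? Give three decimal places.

Power ≈ 0.736

With n = 14: δ = d·√n = 0.79 × √14 = 2.9559. Critical value z_{0.01} = 2.326.
Revised power = Φ(δ − 2.326) = Φ(0.630) = 0.7355.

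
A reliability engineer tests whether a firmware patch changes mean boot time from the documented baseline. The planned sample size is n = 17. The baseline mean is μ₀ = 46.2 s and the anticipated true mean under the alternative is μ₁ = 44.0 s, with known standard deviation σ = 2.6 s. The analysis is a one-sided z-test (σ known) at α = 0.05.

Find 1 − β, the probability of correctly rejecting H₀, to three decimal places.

Standardized effect: d = |μ₁ − μ₀| / σ = |44.0 − 46.2| / 2.6 = 0.8462
Noncentrality parameter: δ = d·√n = 0.8462 × √17 = 3.4888
One-sided α = 0.05 → critical value z_{0.05} = 1.645.
Power = P(Z > 1.645 − δ) = Φ(1.844) = 0.9674.

Power ≈ 0.967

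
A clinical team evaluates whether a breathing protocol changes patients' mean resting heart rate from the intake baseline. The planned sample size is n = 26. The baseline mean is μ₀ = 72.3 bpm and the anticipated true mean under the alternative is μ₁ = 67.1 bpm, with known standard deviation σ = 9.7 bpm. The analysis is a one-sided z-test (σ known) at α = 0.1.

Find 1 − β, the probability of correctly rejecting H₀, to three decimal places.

Power ≈ 0.927

Standardized effect: d = |μ₁ − μ₀| / σ = |67.1 − 72.3| / 9.7 = 0.5361
Noncentrality parameter: δ = d·√n = 0.5361 × √26 = 2.7335
Critical value for a one-sided test at α = 0.1: z_α = 1.282.
Power = P(Z > 1.282 − δ) = Φ(1.452) = 0.9267.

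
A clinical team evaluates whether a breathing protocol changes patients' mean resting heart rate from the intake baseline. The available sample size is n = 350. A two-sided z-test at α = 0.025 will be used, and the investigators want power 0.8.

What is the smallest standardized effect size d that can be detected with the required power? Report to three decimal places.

d ≈ 0.165

Required noncentrality: δ = z_{0.0125} + z_{0.20} = 2.241 + 0.842 = 3.083.
(The second rejection-region term Φ(−δ − z_{α/2}) is negligible and dropped.)
δ = d·√n ⇒ d = δ/√n = 3.083/√350 = 0.1648.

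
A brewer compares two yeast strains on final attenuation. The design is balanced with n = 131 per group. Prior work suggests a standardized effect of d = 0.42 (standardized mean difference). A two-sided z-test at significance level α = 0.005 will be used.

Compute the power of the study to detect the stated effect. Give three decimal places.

Power ≈ 0.723

Noncentrality parameter: δ = d·√(n/2) = 0.42 × √(131/2) = 3.3991
Two-sided α = 0.005 → critical value z_{0.0025} = 2.807.
Power = Φ(δ − 2.807) + Φ(−δ − 2.807) = Φ(0.592) + Φ(-6.206) = 0.7231 + 0.0000 = 0.7231.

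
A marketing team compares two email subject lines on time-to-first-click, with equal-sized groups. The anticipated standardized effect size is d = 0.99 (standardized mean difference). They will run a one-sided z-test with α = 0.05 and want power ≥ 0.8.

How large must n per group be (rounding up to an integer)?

n = 13 per group

Set Φ(δ − 1.645) = 0.8; then δ − 1.645 = Φ⁻¹(0.8) = 0.842, giving δ = 2.486.
δ = d·√(n/2) ⇒ n = 2(δ/d)² = 2 × (2.486 / 0.99)² = 12.62.
Round up to the next whole unit.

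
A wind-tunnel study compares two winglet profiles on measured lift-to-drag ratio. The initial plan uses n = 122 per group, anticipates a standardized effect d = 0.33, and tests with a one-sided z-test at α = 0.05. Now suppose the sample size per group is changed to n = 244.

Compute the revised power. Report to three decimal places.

Power ≈ 0.977

With n = 244 per group: δ = d·√(n/2) = 0.33 × √(244/2) = 3.6450. Critical value z_{0.05} = 1.645.
Revised power = Φ(δ − 1.645) = Φ(2.000) = 0.9773.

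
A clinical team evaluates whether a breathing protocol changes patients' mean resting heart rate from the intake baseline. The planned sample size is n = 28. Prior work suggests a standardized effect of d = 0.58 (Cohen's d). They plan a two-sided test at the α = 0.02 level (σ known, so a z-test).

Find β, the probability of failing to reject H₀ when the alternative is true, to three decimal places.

β ≈ 0.229

Noncentrality parameter: δ = d·√n = 0.58 × √28 = 3.0691
Two-sided α = 0.02 → critical value z_{0.01} = 2.326.
Power = Φ(δ − 2.326) + Φ(−δ − 2.326) = Φ(0.743) + Φ(-5.395) = 0.7712 + 0.0000 = 0.7712.
Type II error: β = 1 − power = 1 − 0.7712 = 0.2288.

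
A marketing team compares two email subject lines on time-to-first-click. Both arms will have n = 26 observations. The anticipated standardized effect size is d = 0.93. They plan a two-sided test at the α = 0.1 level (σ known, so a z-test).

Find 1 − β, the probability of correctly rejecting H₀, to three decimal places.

Power ≈ 0.956

Noncentrality parameter: δ = d·√(n/2) = 0.93 × √(26/2) = 3.3532
Two-sided α = 0.1 → critical value z_{0.05} = 1.645.
Power = Φ(δ − 1.645) + Φ(−δ − 1.645) = Φ(1.708) + Φ(-4.998) = 0.9562 + 0.0000 = 0.9562.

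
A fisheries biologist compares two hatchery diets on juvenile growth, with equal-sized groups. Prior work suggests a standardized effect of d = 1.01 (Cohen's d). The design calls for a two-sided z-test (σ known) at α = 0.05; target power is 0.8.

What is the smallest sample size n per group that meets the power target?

n = 16 per group

Set Φ(δ − 1.960) = 0.8; then δ − 1.960 = Φ⁻¹(0.8) = 0.842, giving δ = 2.802.
(Ignoring the negligible lower-tail rejection probability gives the usual closed-form inversion.)
δ = d·√(n/2) ⇒ n = 2(δ/d)² = 2 × (2.802 / 1.01)² = 15.39.
Rounding up, n = 16 per group.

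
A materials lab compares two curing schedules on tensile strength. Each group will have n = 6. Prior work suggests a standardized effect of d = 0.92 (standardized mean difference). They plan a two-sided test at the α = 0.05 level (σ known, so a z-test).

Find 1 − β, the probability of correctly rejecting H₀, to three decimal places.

Power ≈ 0.357

Noncentrality parameter: δ = d·√(n/2) = 0.92 × √(6/2) = 1.5935
Two-sided α = 0.05 → critical value z_{0.025} = 1.960.
Power = Φ(δ − 1.960) + Φ(−δ − 1.960) = Φ(-0.366) + Φ(-3.553) = 0.3570 + 0.0002 = 0.3572.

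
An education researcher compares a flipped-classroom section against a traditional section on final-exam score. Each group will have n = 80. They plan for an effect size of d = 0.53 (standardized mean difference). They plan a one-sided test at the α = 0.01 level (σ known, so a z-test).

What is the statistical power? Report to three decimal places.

Noncentrality parameter: δ = d·√(n/2) = 0.53 × √(80/2) = 3.3520
Critical value for a one-sided test at α = 0.01: z_α = 2.326.
Power = Φ(δ − 2.326) = Φ(1.026) = 0.8475.

Power ≈ 0.847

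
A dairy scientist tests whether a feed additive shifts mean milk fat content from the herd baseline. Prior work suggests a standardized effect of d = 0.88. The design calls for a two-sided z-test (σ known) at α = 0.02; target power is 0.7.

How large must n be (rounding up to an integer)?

n = 11

Set Φ(δ − 2.326) = 0.7; then δ − 2.326 = Φ⁻¹(0.7) = 0.524, giving δ = 2.851.
(Ignoring the negligible lower-tail rejection probability gives the usual closed-form inversion.)
δ = d·√n ⇒ n = (δ/d)² = (2.851 / 0.88)² = 10.49.
Round up to the next whole unit.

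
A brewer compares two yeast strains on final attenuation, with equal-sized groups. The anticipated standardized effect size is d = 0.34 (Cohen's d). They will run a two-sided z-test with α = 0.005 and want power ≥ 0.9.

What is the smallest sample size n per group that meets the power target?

n = 290 per group

Set Φ(δ − 2.807) = 0.9; then δ − 2.807 = Φ⁻¹(0.9) = 1.282, giving δ = 4.089.
(For δ > 0 the lower-tail rejection region contributes negligibly to power, so the one-term inversion is standard.)
δ = d·√(n/2) ⇒ n = 2(δ/d)² = 2 × (4.089 / 0.34)² = 289.21.
Round up to the next whole unit.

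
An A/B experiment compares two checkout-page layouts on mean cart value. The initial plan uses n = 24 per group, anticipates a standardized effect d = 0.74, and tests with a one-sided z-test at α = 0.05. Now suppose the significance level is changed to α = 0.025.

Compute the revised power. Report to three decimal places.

δ = d·√(n/2) = 0.74 × √(24/2) = 2.5634 (unchanged). New critical value: z_{0.025} = 1.960.
Revised power = Φ(δ − 1.960) = Φ(0.603) = 0.7269.

Power ≈ 0.727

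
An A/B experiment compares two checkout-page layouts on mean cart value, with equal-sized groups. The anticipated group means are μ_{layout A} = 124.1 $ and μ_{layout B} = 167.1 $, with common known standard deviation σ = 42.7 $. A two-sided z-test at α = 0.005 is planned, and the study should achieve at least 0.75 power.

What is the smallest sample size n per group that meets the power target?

n = 24 per group

Standardized effect: d = |μ_{layout A} − μ_{layout B}| / σ = |124.1 − 167.1| / 42.7 = 1.0070
For power 0.75 need Φ(δ − z_{0.0025}) = 0.75, so δ = z_{0.0025} + z_{0.25} = 2.807 + 0.674 = 3.482.
(For δ > 0 the lower-tail rejection region contributes negligibly to power, so the one-term inversion is standard.)
δ = d·√(n/2) ⇒ n = 2(δ/d)² = 2 × (3.482 / 1.0070)² = 23.90.
Rounding up, n = 24 per group.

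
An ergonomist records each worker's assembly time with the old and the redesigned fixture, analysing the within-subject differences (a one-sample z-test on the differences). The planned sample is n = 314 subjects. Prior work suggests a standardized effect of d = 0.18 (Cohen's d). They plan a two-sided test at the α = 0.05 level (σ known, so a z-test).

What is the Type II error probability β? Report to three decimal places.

β ≈ 0.109

Noncentrality parameter: δ = d·√n = 0.18 × √314 = 3.1896
Two-sided α = 0.05 → critical value z_{0.025} = 1.960.
Power = Φ(δ − 1.960) + Φ(−δ − 1.960) = Φ(1.230) + Φ(-5.150) = 0.8906 + 0.0000 = 0.8906.
Type II error: β = 1 − power = 1 − 0.8906 = 0.1094.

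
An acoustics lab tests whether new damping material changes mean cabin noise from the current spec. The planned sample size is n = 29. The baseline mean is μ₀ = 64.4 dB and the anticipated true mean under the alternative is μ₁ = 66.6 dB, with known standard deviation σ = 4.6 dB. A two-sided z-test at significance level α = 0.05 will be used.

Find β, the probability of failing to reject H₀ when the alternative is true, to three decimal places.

β ≈ 0.269

Standardized effect: d = |μ₁ − μ₀| / σ = |66.6 − 64.4| / 4.6 = 0.4783
Noncentrality parameter: λ = d·√n = 0.4783 × √29 = 2.5755
Two-sided α = 0.05 → critical value z_{0.025} = 1.960.
Power = Φ(λ − 1.960) + Φ(−λ − 1.960) = Φ(0.616) + Φ(-4.535) = 0.7309 + 0.0000 = 0.7309.
Type II error: β = 1 − power = 1 − 0.7309 = 0.2691.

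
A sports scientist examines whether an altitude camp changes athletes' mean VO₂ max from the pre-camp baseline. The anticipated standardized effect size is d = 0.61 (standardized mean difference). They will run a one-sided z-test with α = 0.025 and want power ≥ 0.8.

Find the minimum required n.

Set Φ(δ − 1.960) = 0.8; then δ − 1.960 = Φ⁻¹(0.8) = 0.842, giving δ = 2.802.
δ = d·√n ⇒ n = (δ/d)² = (2.802 / 0.61)² = 21.09.
Rounding up, n = 22.

n = 22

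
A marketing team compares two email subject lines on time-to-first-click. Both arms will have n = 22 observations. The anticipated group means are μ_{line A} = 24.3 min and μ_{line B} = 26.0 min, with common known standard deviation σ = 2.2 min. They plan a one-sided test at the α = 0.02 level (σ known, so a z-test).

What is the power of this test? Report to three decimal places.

Standardized effect: d = |μ_{line A} − μ_{line B}| / σ = |24.3 − 26.0| / 2.2 = 0.7727
Noncentrality parameter: δ = d·√(n/2) = 0.7727 × √(22/2) = 2.5628
Critical value for a one-sided test at α = 0.02: z_α = 2.054.
Power = P(Z > 2.054 − δ) = Φ(0.509) = 0.6947.

Power ≈ 0.695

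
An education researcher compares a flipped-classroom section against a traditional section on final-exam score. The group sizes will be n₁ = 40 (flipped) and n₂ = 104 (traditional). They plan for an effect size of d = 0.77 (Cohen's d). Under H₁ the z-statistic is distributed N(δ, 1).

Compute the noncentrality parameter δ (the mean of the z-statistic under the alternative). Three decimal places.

δ = d / √(1/n₁ + 1/n₂) = 0.77 / √(1/40 + 1/104) = 4.1386

δ ≈ 4.139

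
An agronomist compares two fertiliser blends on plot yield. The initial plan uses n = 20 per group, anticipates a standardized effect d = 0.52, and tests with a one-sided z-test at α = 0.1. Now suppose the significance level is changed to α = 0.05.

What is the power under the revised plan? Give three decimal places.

Power ≈ 0.500

δ = d·√(n/2) = 0.52 × √(20/2) = 1.6444 (unchanged). New critical value: z_{0.05} = 1.645.
Revised power = Φ(δ − 1.645) = Φ(0.000) = 0.4998.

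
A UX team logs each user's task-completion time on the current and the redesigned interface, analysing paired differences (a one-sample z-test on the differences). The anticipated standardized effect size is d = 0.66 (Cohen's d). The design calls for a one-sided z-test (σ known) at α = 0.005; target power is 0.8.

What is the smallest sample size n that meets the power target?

n = 27

Set Φ(δ − 2.576) = 0.8; then δ − 2.576 = Φ⁻¹(0.8) = 0.842, giving δ = 3.417.
δ = d·√n ⇒ n = (δ/d)² = (3.417 / 0.66)² = 26.81.
Rounding up, n = 27.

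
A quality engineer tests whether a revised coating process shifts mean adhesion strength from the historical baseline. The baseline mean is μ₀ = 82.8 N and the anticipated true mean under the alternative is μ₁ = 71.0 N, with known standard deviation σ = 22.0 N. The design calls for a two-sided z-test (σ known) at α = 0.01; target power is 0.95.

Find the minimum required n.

n = 62

Standardized effect: d = |μ₁ − μ₀| / σ = |71.0 − 82.8| / 22.0 = 0.5364
For power 0.95 need Φ(δ − z_{0.005}) = 0.95, so δ = z_{0.005} + z_{0.05} = 2.576 + 1.645 = 4.221.
(The Φ(−δ − z_{α/2}) term is vanishingly small for δ > 0 and is dropped in the standard sample-size formula.)
δ = d·√n ⇒ n = (δ/d)² = (4.221 / 0.5364)² = 61.92.
Round up to the next whole unit.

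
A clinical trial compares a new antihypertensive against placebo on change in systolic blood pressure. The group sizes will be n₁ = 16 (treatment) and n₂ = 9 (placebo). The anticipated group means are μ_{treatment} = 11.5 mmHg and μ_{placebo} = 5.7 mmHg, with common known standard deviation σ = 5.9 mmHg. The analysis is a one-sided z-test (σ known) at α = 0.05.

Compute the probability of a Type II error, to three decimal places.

Standardized effect: d = |μ_{treatment} − μ_{placebo}| / σ = |11.5 − 5.7| / 5.9 = 0.9831
Noncentrality parameter: δ = d / √(1/n₁ + 1/n₂) = 0.9831 / √(1/16 + 1/9) = 2.3593
Critical value for a one-sided test at α = 0.05: z_α = 1.645.
Power = Φ(δ − 1.645) = Φ(0.714) = 0.7625.
Type II error: β = 1 − power = 1 − 0.7625 = 0.2375.

β ≈ 0.237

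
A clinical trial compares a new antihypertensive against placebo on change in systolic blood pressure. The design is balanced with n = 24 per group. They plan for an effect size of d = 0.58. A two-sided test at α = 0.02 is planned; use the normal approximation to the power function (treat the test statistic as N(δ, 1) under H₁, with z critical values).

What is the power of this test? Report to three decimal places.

Power ≈ 0.376

Noncentrality parameter: δ = d·√(n/2) = 0.58 × √(24/2) = 2.0092
Critical value for a two-sided test at α = 0.02: z_{α/2} = 2.326.
Power = Φ(δ − 2.326) + Φ(−δ − 2.326) = Φ(-0.317) + Φ(-4.336) = 0.3756 + 0.0000 = 0.3756.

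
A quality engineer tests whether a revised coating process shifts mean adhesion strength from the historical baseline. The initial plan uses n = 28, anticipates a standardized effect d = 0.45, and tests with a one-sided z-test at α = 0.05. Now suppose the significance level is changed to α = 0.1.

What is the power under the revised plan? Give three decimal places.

δ = d·√n = 0.45 × √28 = 2.3812 (unchanged). New critical value: z_{0.1} = 1.282.
Revised power = Φ(δ − 1.282) = Φ(1.100) = 0.8643.

Power ≈ 0.864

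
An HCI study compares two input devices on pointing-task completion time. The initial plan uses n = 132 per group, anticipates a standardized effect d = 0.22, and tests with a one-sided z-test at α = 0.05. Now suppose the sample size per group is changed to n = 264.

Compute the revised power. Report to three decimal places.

Power ≈ 0.811

With n = 264 per group: δ = d·√(n/2) = 0.22 × √(264/2) = 2.5276. Critical value z_{0.05} = 1.645.
Revised power = P(Z > 1.645 − δ) = Φ(0.883) = 0.8113.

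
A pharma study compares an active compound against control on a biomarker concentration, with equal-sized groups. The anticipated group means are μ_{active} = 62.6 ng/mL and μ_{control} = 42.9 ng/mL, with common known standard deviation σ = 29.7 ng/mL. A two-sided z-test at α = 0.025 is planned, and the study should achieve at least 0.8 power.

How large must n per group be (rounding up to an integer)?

Standardized effect: d = |μ_{active} − μ_{control}| / σ = |62.6 − 42.9| / 29.7 = 0.6633
For power 0.8 need Φ(δ − z_{0.0125}) = 0.8, so δ = z_{0.0125} + z_{0.20} = 2.241 + 0.842 = 3.083.
(For δ > 0 the lower-tail rejection region contributes negligibly to power, so the one-term inversion is standard.)
δ = d·√(n/2) ⇒ n = 2(δ/d)² = 2 × (3.083 / 0.6633)² = 43.21.
Rounding up, n = 44 per group.

n = 44 per group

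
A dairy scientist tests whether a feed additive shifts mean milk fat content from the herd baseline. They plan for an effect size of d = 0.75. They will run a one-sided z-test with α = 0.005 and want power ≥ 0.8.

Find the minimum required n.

Set Φ(δ − 2.576) = 0.8; then δ − 2.576 = Φ⁻¹(0.8) = 0.842, giving δ = 3.417.
δ = d·√n ⇒ n = (δ/d)² = (3.417 / 0.75)² = 20.76.
Round up to the next whole unit.

n = 21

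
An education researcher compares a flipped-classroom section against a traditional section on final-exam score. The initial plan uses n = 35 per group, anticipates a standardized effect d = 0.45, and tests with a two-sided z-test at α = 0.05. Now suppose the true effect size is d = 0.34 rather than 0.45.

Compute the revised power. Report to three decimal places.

Power ≈ 0.296

With d = 0.34: δ = d·√(n/2) = 0.34 × √(35/2) = 1.4223. Critical value z_{0.025} = 1.960.
Revised power = Φ(δ − 1.960) + Φ(−δ − 1.960) = Φ(-0.538) + Φ(-3.382) = 0.2954 + 0.0004 = 0.2958.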